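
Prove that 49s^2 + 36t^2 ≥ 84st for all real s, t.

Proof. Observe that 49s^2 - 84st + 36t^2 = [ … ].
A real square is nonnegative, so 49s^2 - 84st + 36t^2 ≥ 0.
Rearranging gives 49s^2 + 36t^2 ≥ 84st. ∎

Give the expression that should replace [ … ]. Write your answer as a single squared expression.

The leading and trailing coefficients are 7^2 and 6^2, and 84 = 2·7·6, so the trinomial is (7s - 6t)^2.
Hence 49s^2 - 84st + 36t^2 ≥ 0.

(7s - 6t)^2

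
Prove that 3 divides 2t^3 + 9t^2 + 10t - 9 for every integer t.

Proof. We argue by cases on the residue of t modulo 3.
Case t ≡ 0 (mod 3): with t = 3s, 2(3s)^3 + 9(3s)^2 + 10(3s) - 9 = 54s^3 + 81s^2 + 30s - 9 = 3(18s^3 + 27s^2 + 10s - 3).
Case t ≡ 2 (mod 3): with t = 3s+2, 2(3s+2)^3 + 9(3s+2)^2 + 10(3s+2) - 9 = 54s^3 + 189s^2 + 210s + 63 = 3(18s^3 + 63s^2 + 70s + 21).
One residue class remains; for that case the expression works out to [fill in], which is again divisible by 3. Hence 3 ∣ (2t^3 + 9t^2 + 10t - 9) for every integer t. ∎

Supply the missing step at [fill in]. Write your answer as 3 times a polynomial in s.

3(18s^3 + 45s^2 + 34s + 4)

Only t ≡ 1 (mod 3) is unaccounted for. Put t = 3s+1:
2(3s+1)^3 + 9(3s+1)^2 + 10(3s+1) - 9 expands to 54s^3 + 135s^2 + 102s + 12,
and factoring out 3 leaves 3(18s^3 + 45s^2 + 34s + 4).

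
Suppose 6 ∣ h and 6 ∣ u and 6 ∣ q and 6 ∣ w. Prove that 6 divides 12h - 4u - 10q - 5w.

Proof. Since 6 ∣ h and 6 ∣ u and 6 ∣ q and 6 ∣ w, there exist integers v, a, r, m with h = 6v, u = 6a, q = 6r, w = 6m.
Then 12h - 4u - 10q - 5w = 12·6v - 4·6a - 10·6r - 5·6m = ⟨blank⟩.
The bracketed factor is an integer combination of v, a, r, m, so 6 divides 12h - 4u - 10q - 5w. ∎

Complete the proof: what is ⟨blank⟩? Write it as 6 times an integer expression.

6(-4a - 5m - 10r + 12v)

Pull the common 6 out of every term: 12·6v - 4·6a - 10·6r - 5·6m = 6(-4a - 5m - 10r + 12v).
-4a - 5m - 10r + 12v is an integer, which exhibits the divisibility.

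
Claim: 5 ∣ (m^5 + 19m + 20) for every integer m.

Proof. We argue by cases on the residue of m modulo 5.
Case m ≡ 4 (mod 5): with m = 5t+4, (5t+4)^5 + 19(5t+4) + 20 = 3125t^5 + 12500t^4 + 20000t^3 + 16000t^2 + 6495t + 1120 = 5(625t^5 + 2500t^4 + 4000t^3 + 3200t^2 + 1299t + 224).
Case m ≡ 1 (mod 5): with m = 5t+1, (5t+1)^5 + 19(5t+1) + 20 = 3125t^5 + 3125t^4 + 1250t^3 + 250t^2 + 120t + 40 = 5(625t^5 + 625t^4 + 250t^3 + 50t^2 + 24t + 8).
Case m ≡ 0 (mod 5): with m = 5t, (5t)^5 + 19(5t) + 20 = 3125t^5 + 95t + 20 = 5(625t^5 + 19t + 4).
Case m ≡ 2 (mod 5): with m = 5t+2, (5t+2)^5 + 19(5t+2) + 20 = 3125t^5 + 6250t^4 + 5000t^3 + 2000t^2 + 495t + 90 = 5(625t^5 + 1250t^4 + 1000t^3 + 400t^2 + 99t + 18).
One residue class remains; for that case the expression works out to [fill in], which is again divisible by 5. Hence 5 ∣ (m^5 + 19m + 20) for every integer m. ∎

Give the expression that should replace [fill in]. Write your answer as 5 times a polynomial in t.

5(625t^5 + 1875t^4 + 2250t^3 + 1350t^2 + 424t + 64)

Only m ≡ 3 (mod 5) is unaccounted for. Put m = 5t+3:
(5t+3)^5 + 19(5t+3) + 20 expands to 3125t^5 + 9375t^4 + 11250t^3 + 6750t^2 + 2120t + 320,
and factoring out 5 leaves 5(625t^5 + 1875t^4 + 2250t^3 + 1350t^2 + 424t + 64).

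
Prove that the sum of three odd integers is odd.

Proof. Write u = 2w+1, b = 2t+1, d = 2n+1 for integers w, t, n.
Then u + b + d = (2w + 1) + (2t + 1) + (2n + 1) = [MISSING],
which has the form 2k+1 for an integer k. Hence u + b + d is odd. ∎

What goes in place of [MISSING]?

(2w + 1) + (2t + 1) + (2n + 1) = 2n + 2t + 2w + 3
= 2(n + t + w + 1) + 1.
Since n + t + w + 1 is an integer, the sum is of the form 2k+1 for an integer k.

2(n + t + w + 1) + 1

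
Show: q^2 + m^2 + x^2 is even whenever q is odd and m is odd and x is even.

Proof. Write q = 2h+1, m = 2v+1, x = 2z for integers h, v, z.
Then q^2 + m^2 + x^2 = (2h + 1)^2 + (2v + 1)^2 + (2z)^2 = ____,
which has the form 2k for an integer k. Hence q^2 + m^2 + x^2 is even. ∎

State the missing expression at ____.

Expanding: (2h + 1)^2 + (2v + 1)^2 + (2z)^2 = 4h^2 + 4h + 4v^2 + 4v + 4z^2 + 2.
Every term is even; pulling out the factor of 2 gives 2(2h^2 + 2h + 2v^2 + 2v + 2z^2 + 1).

2(2h^2 + 2h + 2v^2 + 2v + 2z^2 + 1)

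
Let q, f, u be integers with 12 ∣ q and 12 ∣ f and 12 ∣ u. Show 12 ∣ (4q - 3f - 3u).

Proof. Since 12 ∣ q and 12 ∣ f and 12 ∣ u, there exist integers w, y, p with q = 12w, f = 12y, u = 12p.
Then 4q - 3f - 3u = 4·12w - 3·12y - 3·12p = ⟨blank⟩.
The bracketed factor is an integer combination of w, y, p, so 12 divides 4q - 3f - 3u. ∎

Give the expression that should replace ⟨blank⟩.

Each term has a factor of 12: 4·12w - 3·12y - 3·12p = 12·(-3p + 4w - 3y).
Since -3p + 4w - 3y is an integer, 12 ∣ (4q - 3f - 3u).

12(-3p + 4w - 3y)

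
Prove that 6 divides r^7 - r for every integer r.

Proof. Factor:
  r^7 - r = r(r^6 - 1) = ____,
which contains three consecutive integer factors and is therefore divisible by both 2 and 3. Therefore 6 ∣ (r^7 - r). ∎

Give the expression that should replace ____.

r^6 - 1 = (r^2 - 1)(r^4 + r^2 + 1), and r^2 - 1 = (r-1)(r+1).
So r(r^6 - 1) = (r - 1)r(r + 1)(r^4 + r^2 + 1).

(r - 1)r(r + 1)(r^4 + r^2 + 1)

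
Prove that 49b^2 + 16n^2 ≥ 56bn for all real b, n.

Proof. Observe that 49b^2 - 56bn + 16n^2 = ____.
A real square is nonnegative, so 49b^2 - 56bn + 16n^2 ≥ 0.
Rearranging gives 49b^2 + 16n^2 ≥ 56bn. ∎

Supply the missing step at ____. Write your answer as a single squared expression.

The leading and trailing coefficients are 7^2 and 4^2, and 56 = 2·7·4, so the trinomial is (7b - 4n)^2.
Hence 49b^2 - 56bn + 16n^2 ≥ 0.

(7b - 4n)^2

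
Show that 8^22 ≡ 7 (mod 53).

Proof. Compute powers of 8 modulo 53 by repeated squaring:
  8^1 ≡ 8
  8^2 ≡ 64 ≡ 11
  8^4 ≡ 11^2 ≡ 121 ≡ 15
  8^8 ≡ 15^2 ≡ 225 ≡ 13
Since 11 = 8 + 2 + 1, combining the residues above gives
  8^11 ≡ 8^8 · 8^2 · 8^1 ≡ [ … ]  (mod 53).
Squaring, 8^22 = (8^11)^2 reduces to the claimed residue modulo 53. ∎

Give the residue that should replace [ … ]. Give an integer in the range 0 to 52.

8^8 · 8^2 · 8^1 ≡ 13 · 11 · 8 = 1144.
1144 mod 53 = 31, so 8^11 ≡ 31 (mod 53).

31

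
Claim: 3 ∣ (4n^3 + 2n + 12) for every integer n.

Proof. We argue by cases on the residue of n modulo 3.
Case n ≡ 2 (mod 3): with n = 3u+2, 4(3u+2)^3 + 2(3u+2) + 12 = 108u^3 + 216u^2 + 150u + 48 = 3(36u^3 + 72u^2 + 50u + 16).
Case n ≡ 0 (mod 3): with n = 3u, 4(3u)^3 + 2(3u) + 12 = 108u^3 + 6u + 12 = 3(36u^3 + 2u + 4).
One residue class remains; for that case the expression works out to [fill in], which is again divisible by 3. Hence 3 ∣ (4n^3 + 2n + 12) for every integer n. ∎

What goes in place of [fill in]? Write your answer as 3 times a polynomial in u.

Only n ≡ 1 (mod 3) is unaccounted for. Put n = 3u+1:
4(3u+1)^3 + 2(3u+1) + 12 expands to 108u^3 + 108u^2 + 42u + 18,
and factoring out 3 leaves 3(36u^3 + 36u^2 + 14u + 6).

3(36u^3 + 36u^2 + 14u + 6)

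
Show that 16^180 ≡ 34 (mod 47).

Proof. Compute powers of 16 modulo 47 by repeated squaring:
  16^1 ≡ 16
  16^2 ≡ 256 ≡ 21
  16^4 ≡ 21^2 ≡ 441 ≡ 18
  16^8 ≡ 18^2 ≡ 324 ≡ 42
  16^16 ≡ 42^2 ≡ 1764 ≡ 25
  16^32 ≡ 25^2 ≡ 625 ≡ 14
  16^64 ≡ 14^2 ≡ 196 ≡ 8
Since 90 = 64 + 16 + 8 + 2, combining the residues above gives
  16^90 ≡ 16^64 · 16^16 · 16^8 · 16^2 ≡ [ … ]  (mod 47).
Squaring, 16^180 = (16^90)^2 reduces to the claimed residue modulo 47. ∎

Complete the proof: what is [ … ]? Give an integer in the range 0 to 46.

Multiply the listed residues: 8 · 25 · 42 · 21 = 200 → 8400 → 176400.
Reducing modulo 47: 176400 = 3753·47 + 9, so 16^90 ≡ 9.

9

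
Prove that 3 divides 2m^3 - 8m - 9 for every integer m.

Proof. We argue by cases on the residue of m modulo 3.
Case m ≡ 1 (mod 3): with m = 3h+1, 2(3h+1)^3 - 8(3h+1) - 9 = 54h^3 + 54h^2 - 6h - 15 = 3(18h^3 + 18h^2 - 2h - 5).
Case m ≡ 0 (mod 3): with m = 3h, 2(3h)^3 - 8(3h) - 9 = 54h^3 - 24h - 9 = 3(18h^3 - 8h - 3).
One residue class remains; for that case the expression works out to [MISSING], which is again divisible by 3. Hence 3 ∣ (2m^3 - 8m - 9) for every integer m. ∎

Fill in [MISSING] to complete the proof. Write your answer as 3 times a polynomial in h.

3(18h^3 + 36h^2 + 16h - 3)

Only m ≡ 2 (mod 3) is unaccounted for. Put m = 3h+2:
2(3h+2)^3 - 8(3h+2) - 9 expands to 54h^3 + 108h^2 + 48h - 9,
and factoring out 3 leaves 3(18h^3 + 36h^2 + 16h - 3).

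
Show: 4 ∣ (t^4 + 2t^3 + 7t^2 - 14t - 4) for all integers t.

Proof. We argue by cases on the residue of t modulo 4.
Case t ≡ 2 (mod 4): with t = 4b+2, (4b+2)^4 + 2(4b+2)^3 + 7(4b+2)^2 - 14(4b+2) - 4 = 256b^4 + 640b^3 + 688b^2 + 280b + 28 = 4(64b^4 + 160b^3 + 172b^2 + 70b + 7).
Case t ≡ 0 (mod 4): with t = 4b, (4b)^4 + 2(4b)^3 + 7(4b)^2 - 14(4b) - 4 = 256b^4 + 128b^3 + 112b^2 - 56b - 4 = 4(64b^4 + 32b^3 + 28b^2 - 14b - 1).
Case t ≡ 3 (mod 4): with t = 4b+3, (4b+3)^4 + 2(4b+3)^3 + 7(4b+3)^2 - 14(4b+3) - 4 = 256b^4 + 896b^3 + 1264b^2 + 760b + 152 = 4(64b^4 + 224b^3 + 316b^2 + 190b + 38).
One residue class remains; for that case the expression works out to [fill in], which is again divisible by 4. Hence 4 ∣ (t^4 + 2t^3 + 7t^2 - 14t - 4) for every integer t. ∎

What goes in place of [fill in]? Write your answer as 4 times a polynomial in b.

Only t ≡ 1 (mod 4) is unaccounted for. Put t = 4b+1:
(4b+1)^4 + 2(4b+1)^3 + 7(4b+1)^2 - 14(4b+1) - 4 expands to 256b^4 + 384b^3 + 304b^2 + 40b - 8,
and factoring out 4 leaves 4(64b^4 + 96b^3 + 76b^2 + 10b - 2).

4(64b^4 + 96b^3 + 76b^2 + 10b - 2)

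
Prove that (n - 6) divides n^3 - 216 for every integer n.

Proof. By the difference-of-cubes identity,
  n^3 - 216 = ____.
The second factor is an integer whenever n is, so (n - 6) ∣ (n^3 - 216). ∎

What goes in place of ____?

Polynomial division of n^3 - 216 by n - 6 leaves remainder 0 and quotient n^2 + 6n + 36.
Hence n^3 - 216 = (n - 6)(n^2 + 6n + 36).

(n - 6)(n^2 + 6n + 36)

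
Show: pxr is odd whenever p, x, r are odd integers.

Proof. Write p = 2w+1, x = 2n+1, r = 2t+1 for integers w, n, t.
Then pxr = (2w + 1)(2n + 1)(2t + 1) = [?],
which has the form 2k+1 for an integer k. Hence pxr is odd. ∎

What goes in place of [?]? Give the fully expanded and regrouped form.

2(4ntw + 2nt + 2nw + n + 2tw + t + w) + 1

Expanding: (2w + 1)(2n + 1)(2t + 1) = 8ntw + 4nt + 4nw + 2n + 4tw + 2t + 2w + 1.
Every term except the constant is even, so this is 2(4ntw + 2nt + 2nw + n + 2tw + t + w) + 1,
and 4ntw + 2nt + 2nw + n + 2tw + t + w ∈ ℤ gives the required form.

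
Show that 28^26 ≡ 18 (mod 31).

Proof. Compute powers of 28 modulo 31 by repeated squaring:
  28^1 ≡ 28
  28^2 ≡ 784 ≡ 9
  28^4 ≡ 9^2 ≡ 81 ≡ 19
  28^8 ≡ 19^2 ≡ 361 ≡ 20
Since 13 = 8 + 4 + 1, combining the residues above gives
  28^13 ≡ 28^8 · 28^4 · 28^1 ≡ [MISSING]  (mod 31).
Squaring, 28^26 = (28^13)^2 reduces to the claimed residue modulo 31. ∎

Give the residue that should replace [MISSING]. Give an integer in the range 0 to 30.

28^8 · 28^4 · 28^1 ≡ 20 · 19 · 28 = 10640.
10640 mod 31 = 7, so 28^13 ≡ 7 (mod 31).

7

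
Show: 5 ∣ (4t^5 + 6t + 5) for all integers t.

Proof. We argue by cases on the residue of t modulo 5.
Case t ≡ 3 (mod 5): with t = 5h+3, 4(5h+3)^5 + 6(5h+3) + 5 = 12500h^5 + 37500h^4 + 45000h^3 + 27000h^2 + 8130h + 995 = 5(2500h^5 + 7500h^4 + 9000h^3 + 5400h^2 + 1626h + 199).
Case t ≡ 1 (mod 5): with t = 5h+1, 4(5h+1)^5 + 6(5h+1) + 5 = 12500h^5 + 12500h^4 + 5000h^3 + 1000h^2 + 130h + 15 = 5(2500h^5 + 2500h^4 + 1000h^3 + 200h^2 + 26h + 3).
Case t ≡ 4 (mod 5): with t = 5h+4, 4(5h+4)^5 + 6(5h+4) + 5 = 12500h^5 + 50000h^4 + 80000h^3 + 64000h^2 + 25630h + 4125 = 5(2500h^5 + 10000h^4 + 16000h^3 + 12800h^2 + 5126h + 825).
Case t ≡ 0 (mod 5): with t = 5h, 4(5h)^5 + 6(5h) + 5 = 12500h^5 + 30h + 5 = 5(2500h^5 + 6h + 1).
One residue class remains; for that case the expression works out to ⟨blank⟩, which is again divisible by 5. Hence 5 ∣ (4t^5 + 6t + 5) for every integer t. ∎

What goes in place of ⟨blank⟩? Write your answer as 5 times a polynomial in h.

The residues treated are {3, 1, 4, 0}, so the missing case is t ≡ 2 (mod 5); write t = 5h+2.
Then 4(5h+2)^5 + 6(5h+2) + 5 = 12500h^5 + 25000h^4 + 20000h^3 + 8000h^2 + 1630h + 145 = 5(2500h^5 + 5000h^4 + 4000h^3 + 1600h^2 + 326h + 29).

5(2500h^5 + 5000h^4 + 4000h^3 + 1600h^2 + 326h + 29)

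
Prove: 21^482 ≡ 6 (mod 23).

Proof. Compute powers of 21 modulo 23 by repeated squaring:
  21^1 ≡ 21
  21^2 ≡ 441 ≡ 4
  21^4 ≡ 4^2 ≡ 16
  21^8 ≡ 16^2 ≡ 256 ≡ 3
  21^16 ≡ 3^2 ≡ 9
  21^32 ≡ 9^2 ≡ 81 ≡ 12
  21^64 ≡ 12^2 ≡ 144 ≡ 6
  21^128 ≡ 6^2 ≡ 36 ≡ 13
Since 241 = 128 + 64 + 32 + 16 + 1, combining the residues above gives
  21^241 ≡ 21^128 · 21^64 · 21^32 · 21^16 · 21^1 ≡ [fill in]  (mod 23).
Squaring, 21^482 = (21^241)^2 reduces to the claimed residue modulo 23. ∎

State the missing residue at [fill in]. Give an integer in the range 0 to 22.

11

Multiply the listed residues: 13 · 6 · 12 · 9 · 21 = 78 → 936 → 8424 → 176904.
Reducing modulo 23: 176904 = 7691·23 + 11, so 21^241 ≡ 11.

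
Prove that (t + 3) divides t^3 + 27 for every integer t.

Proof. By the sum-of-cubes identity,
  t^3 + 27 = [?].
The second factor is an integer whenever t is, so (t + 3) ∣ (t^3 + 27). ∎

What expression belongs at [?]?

Polynomial division of t^3 + 27 by t + 3 leaves remainder 0 and quotient t^2 - 3t + 9.
Hence t^3 + 27 = (t + 3)(t^2 - 3t + 9).

(t + 3)(t^2 - 3t + 9)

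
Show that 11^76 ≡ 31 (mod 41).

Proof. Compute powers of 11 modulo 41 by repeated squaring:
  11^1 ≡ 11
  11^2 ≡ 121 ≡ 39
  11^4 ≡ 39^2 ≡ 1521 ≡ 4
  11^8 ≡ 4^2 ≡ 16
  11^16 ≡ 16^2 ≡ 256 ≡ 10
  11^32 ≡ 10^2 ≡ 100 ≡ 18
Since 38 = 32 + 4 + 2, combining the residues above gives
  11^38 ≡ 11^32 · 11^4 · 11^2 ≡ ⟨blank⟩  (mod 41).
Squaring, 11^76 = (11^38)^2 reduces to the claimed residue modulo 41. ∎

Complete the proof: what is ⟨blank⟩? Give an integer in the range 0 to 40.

11^32 · 11^4 · 11^2 ≡ 18 · 4 · 39 = 2808.
2808 mod 41 = 20, so 11^38 ≡ 20 (mod 41).

20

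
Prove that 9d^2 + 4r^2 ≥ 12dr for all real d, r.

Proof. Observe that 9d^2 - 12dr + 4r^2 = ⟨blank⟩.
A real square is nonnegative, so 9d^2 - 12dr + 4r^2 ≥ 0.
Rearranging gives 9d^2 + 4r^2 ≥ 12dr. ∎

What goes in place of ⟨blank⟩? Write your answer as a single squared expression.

9d^2 - 12dr + 4r^2 is a perfect-square trinomial: the outer terms are (3d)^2 and (2r)^2, and the cross term is -2·3d·2r.
So 9d^2 - 12dr + 4r^2 = (3d - 2r)^2 ≥ 0.

(3d - 2r)^2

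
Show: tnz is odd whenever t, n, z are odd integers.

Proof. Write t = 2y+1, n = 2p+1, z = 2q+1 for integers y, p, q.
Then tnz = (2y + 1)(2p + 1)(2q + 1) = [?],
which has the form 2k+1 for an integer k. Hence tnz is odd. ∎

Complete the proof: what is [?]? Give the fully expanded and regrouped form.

(2y + 1)(2p + 1)(2q + 1) = 8pqy + 4pq + 4py + 2p + 4qy + 2q + 2y + 1
= 2(4pqy + 2pq + 2py + p + 2qy + q + y) + 1.
Since 4pqy + 2pq + 2py + p + 2qy + q + y is an integer, the product is of the form 2k+1 for an integer k.

2(4pqy + 2pq + 2py + p + 2qy + q + y) + 1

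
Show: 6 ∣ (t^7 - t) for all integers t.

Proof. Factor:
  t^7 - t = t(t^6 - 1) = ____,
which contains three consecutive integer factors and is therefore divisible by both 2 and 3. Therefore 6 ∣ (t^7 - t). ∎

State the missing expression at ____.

t^6 - 1 = (t^2 - 1)(t^4 + t^2 + 1), and t^2 - 1 = (t-1)(t+1).
So t(t^6 - 1) = (t - 1)t(t + 1)(t^4 + t^2 + 1).

(t - 1)t(t + 1)(t^4 + t^2 + 1)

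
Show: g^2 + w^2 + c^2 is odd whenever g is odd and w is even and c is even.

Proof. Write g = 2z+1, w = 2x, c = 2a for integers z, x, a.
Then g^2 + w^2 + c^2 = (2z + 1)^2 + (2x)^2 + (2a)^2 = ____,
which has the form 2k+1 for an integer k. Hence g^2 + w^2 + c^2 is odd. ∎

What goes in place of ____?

2(2a^2 + 2x^2 + 2z^2 + 2z) + 1

(2z + 1)^2 + (2x)^2 + (2a)^2 = 4a^2 + 4x^2 + 4z^2 + 4z + 1
= 2(2a^2 + 2x^2 + 2z^2 + 2z) + 1.
Since 2a^2 + 2x^2 + 2z^2 + 2z is an integer, the sum of squares is of the form 2k+1 for an integer k.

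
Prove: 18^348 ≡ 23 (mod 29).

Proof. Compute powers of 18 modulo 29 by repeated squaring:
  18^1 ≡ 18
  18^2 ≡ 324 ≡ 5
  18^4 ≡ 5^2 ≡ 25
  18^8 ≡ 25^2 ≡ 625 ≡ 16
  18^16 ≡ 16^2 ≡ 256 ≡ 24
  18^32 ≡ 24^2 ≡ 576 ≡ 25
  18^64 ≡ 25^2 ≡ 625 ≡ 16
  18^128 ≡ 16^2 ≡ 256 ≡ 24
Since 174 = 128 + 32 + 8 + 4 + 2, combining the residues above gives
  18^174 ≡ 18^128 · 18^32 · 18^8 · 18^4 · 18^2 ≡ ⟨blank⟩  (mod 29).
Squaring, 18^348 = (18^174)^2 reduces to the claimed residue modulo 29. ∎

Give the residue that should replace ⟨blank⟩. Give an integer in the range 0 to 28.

9

Multiply the listed residues: 24 · 25 · 16 · 25 · 5 = 600 → 9600 → 240000 → 1200000.
Reducing modulo 29: 1200000 = 41379·29 + 9, so 18^174 ≡ 9.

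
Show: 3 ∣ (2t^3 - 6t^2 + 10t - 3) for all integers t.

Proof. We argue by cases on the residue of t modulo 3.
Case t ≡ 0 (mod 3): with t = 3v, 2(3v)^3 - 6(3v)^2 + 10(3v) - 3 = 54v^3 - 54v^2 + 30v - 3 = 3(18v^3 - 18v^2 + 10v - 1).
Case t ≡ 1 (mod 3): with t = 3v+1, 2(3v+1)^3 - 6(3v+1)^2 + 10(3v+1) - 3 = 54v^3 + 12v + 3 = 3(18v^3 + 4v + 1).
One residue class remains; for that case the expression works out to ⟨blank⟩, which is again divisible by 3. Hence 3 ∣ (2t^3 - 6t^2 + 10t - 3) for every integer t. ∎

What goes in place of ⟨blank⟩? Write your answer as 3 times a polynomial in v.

Only t ≡ 2 (mod 3) is unaccounted for. Put t = 3v+2:
2(3v+2)^3 - 6(3v+2)^2 + 10(3v+2) - 3 expands to 54v^3 + 54v^2 + 30v + 9,
and factoring out 3 leaves 3(18v^3 + 18v^2 + 10v + 3).

3(18v^3 + 18v^2 + 10v + 3)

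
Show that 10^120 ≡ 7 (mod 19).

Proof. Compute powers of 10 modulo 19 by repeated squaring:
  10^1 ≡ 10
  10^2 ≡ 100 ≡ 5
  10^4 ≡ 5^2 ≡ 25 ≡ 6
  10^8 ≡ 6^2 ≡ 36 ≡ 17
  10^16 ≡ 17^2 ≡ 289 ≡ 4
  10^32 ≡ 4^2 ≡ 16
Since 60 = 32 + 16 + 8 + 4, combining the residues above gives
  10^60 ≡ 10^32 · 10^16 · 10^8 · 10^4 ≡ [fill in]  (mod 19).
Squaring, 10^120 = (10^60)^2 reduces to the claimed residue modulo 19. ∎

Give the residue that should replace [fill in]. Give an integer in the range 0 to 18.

11

10^32 · 10^16 · 10^8 · 10^4 ≡ 16 · 4 · 17 · 6 = 6528.
6528 mod 19 = 11, so 10^60 ≡ 11 (mod 19).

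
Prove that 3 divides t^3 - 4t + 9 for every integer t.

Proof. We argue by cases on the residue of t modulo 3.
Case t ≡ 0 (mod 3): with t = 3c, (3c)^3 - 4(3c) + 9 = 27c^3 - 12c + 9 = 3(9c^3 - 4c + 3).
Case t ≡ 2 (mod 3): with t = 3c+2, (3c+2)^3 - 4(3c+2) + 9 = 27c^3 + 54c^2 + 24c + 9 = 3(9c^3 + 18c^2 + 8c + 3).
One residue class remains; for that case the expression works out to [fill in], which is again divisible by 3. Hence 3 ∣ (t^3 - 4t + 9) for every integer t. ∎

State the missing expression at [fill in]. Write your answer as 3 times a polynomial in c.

The residues treated are {0, 2}, so the missing case is t ≡ 1 (mod 3); write t = 3c+1.
Then (3c+1)^3 - 4(3c+1) + 9 = 27c^3 + 27c^2 - 3c + 6 = 3(9c^3 + 9c^2 - c + 2).

3(9c^3 + 9c^2 - c + 2)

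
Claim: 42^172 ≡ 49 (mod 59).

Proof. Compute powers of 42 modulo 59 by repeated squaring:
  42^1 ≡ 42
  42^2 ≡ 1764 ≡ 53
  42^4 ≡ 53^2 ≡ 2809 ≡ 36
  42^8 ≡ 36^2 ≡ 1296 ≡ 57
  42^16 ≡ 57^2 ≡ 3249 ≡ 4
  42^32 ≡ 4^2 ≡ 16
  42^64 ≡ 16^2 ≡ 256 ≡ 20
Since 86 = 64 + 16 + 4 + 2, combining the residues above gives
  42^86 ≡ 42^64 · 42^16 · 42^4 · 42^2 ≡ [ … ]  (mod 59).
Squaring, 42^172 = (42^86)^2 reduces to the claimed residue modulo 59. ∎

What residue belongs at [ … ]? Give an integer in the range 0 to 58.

7

42^64 · 42^16 · 42^4 · 42^2 ≡ 20 · 4 · 36 · 53 = 152640.
152640 mod 59 = 7, so 42^86 ≡ 7 (mod 59).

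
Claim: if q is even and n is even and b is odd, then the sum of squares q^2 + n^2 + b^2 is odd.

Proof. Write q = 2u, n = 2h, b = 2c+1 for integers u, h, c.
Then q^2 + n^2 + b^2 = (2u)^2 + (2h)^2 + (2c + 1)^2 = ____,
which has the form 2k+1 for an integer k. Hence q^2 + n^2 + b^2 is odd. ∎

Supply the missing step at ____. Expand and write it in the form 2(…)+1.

2(2c^2 + 2c + 2h^2 + 2u^2) + 1

Expanding: (2u)^2 + (2h)^2 + (2c + 1)^2 = 4c^2 + 4c + 4h^2 + 4u^2 + 1.
Every term except the constant is even, so this is 2(2c^2 + 2c + 2h^2 + 2u^2) + 1,
and 2c^2 + 2c + 2h^2 + 2u^2 ∈ ℤ gives the required form.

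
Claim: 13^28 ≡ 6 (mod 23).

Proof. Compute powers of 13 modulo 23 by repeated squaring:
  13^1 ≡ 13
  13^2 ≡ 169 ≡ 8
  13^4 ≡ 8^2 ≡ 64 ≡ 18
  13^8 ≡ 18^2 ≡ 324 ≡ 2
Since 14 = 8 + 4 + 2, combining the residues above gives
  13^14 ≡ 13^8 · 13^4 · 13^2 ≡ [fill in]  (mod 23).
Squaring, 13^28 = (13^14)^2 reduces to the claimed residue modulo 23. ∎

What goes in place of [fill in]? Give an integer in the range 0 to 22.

Multiply the listed residues: 2 · 18 · 8 = 36 → 288.
Reducing modulo 23: 288 = 12·23 + 12, so 13^14 ≡ 12.

12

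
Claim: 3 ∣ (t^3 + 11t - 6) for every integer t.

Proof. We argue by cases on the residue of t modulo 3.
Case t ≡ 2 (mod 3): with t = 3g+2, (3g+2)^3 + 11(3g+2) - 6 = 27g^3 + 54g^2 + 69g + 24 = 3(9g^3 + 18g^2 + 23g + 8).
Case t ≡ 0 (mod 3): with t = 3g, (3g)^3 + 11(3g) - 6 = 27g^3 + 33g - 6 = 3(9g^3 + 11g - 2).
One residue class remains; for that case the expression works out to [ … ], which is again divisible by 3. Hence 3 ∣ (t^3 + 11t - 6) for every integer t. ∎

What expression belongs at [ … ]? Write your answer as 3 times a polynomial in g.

3(9g^3 + 9g^2 + 14g + 2)

The residues treated are {2, 0}, so the missing case is t ≡ 1 (mod 3); write t = 3g+1.
Then (3g+1)^3 + 11(3g+1) - 6 = 27g^3 + 27g^2 + 42g + 6 = 3(9g^3 + 9g^2 + 14g + 2).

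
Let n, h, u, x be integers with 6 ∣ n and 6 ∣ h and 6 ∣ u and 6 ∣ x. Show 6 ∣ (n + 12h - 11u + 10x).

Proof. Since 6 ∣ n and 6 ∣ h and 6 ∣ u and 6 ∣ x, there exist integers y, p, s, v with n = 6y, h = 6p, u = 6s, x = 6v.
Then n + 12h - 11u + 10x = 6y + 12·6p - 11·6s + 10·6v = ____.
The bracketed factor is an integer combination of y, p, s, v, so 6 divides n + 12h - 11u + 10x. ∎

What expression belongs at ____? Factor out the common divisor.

6(12p - 11s + 10v + y)

Each term has a factor of 6: 6y + 12·6p - 11·6s + 10·6v = 6·(12p - 11s + 10v + y).
Since 12p - 11s + 10v + y is an integer, 6 ∣ (n + 12h - 11u + 10x).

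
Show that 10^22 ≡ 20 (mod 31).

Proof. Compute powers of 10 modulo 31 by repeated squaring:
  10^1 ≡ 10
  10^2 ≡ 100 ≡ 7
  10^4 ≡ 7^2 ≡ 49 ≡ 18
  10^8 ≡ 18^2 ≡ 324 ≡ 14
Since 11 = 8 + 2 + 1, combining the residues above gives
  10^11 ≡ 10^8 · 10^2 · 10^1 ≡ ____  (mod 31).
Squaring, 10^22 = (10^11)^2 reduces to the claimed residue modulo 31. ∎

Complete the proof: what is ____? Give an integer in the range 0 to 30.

10^8 · 10^2 · 10^1 ≡ 14 · 7 · 10 = 980.
980 mod 31 = 19, so 10^11 ≡ 19 (mod 31).

19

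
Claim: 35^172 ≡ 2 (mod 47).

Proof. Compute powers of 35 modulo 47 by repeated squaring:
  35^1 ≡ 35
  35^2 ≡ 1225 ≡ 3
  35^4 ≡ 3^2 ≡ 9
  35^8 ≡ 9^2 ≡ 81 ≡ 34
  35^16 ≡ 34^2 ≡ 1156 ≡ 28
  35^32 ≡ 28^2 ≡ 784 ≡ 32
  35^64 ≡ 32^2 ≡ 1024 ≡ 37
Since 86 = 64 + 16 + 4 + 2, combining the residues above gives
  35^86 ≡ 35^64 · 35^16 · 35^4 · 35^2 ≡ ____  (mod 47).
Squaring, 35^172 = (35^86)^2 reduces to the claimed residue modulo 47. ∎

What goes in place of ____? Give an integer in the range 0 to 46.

7

35^64 · 35^16 · 35^4 · 35^2 ≡ 37 · 28 · 9 · 3 = 27972.
27972 mod 47 = 7, so 35^86 ≡ 7 (mod 47).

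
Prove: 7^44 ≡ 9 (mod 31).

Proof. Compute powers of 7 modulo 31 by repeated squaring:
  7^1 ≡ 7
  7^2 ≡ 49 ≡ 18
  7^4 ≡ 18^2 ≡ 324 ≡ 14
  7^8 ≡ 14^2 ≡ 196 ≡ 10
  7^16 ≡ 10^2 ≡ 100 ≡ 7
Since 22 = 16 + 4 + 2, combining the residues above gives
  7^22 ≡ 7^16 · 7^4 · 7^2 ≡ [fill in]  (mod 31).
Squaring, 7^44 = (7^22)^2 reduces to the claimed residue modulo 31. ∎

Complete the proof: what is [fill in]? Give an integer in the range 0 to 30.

7^16 · 7^4 · 7^2 ≡ 7 · 14 · 18 = 1764.
1764 mod 31 = 28, so 7^22 ≡ 28 (mod 31).

28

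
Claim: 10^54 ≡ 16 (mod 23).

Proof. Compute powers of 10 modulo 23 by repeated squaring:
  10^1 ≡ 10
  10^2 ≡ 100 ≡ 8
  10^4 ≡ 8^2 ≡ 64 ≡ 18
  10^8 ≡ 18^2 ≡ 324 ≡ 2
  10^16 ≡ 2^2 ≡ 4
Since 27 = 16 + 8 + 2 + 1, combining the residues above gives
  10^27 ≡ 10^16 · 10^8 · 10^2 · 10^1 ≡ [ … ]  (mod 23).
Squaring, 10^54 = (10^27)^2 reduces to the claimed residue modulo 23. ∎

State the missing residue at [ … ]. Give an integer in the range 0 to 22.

Multiply the listed residues: 4 · 2 · 8 · 10 = 8 → 64 → 640.
Reducing modulo 23: 640 = 27·23 + 19, so 10^27 ≡ 19.

19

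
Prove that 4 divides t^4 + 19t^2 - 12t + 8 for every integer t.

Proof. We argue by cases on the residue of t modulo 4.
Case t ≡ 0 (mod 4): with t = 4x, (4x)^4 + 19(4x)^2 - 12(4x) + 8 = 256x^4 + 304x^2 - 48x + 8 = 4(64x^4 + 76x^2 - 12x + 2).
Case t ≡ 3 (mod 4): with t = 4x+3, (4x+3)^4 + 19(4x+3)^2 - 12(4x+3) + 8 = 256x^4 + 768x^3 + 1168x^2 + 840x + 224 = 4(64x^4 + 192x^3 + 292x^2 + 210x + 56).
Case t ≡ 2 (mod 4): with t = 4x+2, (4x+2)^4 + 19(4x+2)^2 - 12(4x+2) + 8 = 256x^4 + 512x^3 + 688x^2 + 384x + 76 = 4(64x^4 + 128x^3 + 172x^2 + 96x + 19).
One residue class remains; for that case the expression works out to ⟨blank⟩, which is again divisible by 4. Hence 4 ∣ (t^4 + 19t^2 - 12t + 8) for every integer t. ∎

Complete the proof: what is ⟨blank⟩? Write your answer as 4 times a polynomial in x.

The residues treated are {0, 3, 2}, so the missing case is t ≡ 1 (mod 4); write t = 4x+1.
Then (4x+1)^4 + 19(4x+1)^2 - 12(4x+1) + 8 = 256x^4 + 256x^3 + 400x^2 + 120x + 16 = 4(64x^4 + 64x^3 + 100x^2 + 30x + 4).

4(64x^4 + 64x^3 + 100x^2 + 30x + 4)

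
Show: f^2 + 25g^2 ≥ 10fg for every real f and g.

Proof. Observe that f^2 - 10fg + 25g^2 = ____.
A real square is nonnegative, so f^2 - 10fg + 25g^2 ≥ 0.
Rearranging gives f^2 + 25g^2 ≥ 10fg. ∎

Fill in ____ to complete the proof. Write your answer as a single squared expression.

(f - 5g)^2

The leading and trailing coefficients are 1^2 and 5^2, and 10 = 2·1·5, so the trinomial is (f - 5g)^2.
Hence f^2 - 10fg + 25g^2 ≥ 0.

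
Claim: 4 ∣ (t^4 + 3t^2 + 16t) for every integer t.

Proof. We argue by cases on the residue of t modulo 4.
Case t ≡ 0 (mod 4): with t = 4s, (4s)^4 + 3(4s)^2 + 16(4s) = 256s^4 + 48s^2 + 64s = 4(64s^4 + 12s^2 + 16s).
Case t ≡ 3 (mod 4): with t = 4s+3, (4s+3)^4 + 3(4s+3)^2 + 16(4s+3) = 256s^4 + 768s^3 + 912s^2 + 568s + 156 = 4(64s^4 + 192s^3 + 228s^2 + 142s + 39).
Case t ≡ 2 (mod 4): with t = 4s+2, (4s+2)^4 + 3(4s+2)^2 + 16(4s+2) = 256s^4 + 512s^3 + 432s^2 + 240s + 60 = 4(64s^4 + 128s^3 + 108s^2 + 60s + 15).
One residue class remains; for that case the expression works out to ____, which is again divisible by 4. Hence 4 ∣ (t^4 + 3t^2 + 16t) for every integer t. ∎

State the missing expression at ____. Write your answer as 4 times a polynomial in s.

4(64s^4 + 64s^3 + 36s^2 + 26s + 5)

Only t ≡ 1 (mod 4) is unaccounted for. Put t = 4s+1:
(4s+1)^4 + 3(4s+1)^2 + 16(4s+1) expands to 256s^4 + 256s^3 + 144s^2 + 104s + 20,
and factoring out 4 leaves 4(64s^4 + 64s^3 + 36s^2 + 26s + 5).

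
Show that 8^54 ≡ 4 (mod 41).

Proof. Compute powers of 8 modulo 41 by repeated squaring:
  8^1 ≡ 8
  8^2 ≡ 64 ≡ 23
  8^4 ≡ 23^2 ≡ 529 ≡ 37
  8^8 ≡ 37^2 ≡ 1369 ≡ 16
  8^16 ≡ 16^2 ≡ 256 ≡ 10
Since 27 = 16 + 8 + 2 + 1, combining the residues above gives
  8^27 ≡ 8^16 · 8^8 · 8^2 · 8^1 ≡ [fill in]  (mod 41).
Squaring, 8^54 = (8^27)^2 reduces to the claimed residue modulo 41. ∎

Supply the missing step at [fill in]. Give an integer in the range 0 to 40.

2

Multiply the listed residues: 10 · 16 · 23 · 8 = 160 → 3680 → 29440.
Reducing modulo 41: 29440 = 718·41 + 2, so 8^27 ≡ 2.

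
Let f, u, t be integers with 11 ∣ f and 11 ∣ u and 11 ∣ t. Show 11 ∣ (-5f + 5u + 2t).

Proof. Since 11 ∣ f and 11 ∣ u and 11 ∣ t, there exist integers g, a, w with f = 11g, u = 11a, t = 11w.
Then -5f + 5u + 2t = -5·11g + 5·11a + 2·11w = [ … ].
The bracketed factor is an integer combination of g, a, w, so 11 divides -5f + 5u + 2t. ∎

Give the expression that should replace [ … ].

11(5a - 5g + 2w)

Each term has a factor of 11: -5·11g + 5·11a + 2·11w = 11·(5a - 5g + 2w).
Since 5a - 5g + 2w is an integer, 11 ∣ (-5f + 5u + 2t).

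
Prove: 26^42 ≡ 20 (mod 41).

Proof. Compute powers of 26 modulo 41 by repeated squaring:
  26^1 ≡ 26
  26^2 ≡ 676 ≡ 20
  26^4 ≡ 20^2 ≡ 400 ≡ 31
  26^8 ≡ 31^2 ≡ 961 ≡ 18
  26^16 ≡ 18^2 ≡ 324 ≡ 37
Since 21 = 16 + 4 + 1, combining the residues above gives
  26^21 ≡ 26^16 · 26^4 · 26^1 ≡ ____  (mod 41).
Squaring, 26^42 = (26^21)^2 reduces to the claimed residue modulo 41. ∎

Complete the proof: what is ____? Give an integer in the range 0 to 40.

26^16 · 26^4 · 26^1 ≡ 37 · 31 · 26 = 29822.
29822 mod 41 = 15, so 26^21 ≡ 15 (mod 41).

15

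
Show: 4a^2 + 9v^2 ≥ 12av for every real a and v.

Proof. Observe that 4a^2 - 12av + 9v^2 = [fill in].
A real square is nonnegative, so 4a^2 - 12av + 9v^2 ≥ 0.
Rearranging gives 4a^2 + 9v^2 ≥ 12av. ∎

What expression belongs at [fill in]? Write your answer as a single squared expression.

The leading and trailing coefficients are 2^2 and 3^2, and 12 = 2·2·3, so the trinomial is (2a - 3v)^2.
Hence 4a^2 - 12av + 9v^2 ≥ 0.

(2a - 3v)^2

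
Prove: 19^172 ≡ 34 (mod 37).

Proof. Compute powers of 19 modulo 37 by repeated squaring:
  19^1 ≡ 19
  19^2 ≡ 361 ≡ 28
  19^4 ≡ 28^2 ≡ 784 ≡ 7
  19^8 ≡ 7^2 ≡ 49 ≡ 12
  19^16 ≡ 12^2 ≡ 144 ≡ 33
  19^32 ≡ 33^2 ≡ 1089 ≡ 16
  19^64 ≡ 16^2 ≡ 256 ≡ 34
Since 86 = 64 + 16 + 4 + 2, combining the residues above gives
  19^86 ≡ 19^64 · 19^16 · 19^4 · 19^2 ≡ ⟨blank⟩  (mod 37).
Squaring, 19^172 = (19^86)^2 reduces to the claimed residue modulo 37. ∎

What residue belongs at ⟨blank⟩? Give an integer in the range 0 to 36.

21

Multiply the listed residues: 34 · 33 · 7 · 28 = 1122 → 7854 → 219912.
Reducing modulo 37: 219912 = 5943·37 + 21, so 19^86 ≡ 21.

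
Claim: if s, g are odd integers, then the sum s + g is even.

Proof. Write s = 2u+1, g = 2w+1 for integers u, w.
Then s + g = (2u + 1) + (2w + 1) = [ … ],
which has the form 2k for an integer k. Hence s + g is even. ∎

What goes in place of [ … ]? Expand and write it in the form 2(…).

2(u + w + 1)

Expanding: (2u + 1) + (2w + 1) = 2u + 2w + 2.
Every term is even; pulling out the factor of 2 gives 2(u + w + 1).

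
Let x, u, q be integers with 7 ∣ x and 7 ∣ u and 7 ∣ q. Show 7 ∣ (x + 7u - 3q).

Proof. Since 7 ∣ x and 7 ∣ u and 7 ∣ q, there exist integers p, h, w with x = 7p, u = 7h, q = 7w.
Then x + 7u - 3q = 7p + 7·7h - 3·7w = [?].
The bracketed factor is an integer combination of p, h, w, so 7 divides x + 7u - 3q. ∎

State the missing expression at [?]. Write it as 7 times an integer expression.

Pull the common 7 out of every term: 7p + 7·7h - 3·7w = 7(7h + p - 3w).
7h + p - 3w is an integer, which exhibits the divisibility.

7(7h + p - 3w)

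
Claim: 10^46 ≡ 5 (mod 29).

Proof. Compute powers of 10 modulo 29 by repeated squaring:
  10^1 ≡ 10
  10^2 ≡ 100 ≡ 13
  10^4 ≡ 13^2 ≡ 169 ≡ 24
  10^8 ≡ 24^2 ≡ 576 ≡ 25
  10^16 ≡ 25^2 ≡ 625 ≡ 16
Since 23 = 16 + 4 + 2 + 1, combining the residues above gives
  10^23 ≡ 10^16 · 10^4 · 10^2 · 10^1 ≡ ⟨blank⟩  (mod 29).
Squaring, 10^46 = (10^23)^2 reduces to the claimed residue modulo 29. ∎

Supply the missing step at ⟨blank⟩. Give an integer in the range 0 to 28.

11

Multiply the listed residues: 16 · 24 · 13 · 10 = 384 → 4992 → 49920.
Reducing modulo 29: 49920 = 1721·29 + 11, so 10^23 ≡ 11.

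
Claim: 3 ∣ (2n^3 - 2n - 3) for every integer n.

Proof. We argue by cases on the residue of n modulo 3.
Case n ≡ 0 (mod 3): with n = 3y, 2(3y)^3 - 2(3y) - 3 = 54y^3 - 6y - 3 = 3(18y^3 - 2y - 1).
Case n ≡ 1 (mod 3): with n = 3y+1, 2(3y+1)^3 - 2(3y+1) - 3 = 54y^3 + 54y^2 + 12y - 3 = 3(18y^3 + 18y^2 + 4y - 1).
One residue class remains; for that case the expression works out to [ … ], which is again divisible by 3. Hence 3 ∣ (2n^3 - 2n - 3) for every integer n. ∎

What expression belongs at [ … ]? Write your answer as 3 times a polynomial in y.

The residues treated are {0, 1}, so the missing case is n ≡ 2 (mod 3); write n = 3y+2.
Then 2(3y+2)^3 - 2(3y+2) - 3 = 54y^3 + 108y^2 + 66y + 9 = 3(18y^3 + 36y^2 + 22y + 3).

3(18y^3 + 36y^2 + 22y + 3)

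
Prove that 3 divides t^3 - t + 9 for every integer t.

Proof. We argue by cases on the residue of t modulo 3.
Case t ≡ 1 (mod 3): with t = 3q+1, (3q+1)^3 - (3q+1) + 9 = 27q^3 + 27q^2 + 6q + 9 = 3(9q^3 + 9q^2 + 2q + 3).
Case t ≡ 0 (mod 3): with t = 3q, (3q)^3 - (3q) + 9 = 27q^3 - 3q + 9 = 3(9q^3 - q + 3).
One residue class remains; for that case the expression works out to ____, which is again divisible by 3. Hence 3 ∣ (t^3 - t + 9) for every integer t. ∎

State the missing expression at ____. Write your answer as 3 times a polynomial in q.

3(9q^3 + 18q^2 + 11q + 5)

The residues treated are {1, 0}, so the missing case is t ≡ 2 (mod 3); write t = 3q+2.
Then (3q+2)^3 - (3q+2) + 9 = 27q^3 + 54q^2 + 33q + 15 = 3(9q^3 + 18q^2 + 11q + 5).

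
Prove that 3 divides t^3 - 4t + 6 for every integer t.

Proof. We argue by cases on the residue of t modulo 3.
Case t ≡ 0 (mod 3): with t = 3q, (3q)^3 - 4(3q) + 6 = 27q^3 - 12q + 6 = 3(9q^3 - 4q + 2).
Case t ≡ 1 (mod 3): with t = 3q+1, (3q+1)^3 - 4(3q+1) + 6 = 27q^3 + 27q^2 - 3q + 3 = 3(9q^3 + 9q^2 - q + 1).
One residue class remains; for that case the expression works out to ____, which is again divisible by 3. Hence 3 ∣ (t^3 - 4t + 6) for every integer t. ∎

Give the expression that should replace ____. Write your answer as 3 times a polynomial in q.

3(9q^3 + 18q^2 + 8q + 2)

The residues treated are {0, 1}, so the missing case is t ≡ 2 (mod 3); write t = 3q+2.
Then (3q+2)^3 - 4(3q+2) + 6 = 27q^3 + 54q^2 + 24q + 6 = 3(9q^3 + 18q^2 + 8q + 2).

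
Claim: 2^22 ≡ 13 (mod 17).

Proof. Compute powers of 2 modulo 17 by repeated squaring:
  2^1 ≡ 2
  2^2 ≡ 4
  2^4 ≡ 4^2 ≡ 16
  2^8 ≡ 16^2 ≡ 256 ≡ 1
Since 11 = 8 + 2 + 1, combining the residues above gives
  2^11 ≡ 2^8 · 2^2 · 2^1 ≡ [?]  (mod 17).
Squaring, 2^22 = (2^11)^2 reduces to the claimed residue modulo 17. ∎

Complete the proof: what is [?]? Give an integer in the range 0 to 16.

2^8 · 2^2 · 2^1 ≡ 1 · 4 · 2 = 8.
8 mod 17 = 8, so 2^11 ≡ 8 (mod 17).

8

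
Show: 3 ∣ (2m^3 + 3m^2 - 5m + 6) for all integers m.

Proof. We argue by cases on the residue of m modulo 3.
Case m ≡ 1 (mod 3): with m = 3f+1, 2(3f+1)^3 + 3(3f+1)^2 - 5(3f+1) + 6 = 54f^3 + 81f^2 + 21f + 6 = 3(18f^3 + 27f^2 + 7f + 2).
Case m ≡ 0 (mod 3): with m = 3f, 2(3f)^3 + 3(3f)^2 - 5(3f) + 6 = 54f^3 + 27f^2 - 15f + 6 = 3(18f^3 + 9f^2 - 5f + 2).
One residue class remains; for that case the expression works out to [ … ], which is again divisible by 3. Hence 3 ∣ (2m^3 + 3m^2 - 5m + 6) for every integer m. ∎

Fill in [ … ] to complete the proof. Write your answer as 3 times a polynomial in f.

Only m ≡ 2 (mod 3) is unaccounted for. Put m = 3f+2:
2(3f+2)^3 + 3(3f+2)^2 - 5(3f+2) + 6 expands to 54f^3 + 135f^2 + 93f + 24,
and factoring out 3 leaves 3(18f^3 + 45f^2 + 31f + 8).

3(18f^3 + 45f^2 + 31f + 8)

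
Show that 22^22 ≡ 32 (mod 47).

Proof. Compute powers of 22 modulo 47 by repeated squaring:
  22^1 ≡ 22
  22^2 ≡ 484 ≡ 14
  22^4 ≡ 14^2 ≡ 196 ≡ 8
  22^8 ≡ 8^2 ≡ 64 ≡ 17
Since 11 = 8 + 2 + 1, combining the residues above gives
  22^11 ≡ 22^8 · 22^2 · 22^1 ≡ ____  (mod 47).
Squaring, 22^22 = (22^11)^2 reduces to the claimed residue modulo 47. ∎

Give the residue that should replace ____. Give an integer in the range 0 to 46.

19

22^8 · 22^2 · 22^1 ≡ 17 · 14 · 22 = 5236.
5236 mod 47 = 19, so 22^11 ≡ 19 (mod 47).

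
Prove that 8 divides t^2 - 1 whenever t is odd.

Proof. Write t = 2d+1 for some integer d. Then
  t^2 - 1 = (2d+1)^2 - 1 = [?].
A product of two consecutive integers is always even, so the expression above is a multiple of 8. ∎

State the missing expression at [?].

(2d+1)^2 - 1 = 4d^2 + 4d + 1 - 1 = 4d^2 + 4d = 4d(d+1).
Since d and d+1 are consecutive, d(d+1) is even, and 4·(even) is a multiple of 8.

4d(d + 1)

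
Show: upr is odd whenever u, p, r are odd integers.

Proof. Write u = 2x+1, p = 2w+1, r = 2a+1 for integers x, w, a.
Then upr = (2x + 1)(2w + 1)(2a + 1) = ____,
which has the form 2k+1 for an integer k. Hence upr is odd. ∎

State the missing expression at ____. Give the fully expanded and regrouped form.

2(4awx + 2aw + 2ax + a + 2wx + w + x) + 1

Expanding: (2x + 1)(2w + 1)(2a + 1) = 8awx + 4aw + 4ax + 2a + 4wx + 2w + 2x + 1.
Every term except the constant is even, so this is 2(4awx + 2aw + 2ax + a + 2wx + w + x) + 1,
and 4awx + 2aw + 2ax + a + 2wx + w + x ∈ ℤ gives the required form.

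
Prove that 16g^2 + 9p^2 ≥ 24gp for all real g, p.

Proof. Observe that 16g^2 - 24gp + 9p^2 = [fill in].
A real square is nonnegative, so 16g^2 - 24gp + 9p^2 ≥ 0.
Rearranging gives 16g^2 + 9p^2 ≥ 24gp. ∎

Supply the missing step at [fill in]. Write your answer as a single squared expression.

(4g - 3p)^2

16g^2 - 24gp + 9p^2 is a perfect-square trinomial: the outer terms are (4g)^2 and (3p)^2, and the cross term is -2·4g·3p.
So 16g^2 - 24gp + 9p^2 = (4g - 3p)^2 ≥ 0.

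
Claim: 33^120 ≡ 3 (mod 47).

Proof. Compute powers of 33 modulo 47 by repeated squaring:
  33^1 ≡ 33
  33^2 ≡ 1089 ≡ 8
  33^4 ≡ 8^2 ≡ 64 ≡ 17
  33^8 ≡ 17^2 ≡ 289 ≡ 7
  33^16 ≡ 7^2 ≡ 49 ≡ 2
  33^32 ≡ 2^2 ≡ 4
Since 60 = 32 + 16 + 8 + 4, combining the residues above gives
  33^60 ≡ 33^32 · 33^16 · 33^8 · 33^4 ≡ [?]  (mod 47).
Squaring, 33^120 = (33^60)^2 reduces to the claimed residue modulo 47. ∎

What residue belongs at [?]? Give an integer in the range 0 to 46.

12

33^32 · 33^16 · 33^8 · 33^4 ≡ 4 · 2 · 7 · 17 = 952.
952 mod 47 = 12, so 33^60 ≡ 12 (mod 47).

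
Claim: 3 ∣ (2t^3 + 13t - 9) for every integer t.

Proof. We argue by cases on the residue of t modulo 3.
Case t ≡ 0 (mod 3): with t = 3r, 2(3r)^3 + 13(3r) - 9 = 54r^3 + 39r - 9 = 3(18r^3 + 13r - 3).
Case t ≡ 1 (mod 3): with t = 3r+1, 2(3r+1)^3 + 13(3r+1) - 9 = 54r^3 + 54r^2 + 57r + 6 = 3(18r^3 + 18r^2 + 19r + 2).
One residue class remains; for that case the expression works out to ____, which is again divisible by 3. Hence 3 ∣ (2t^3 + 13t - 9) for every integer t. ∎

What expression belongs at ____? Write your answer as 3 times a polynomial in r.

Only t ≡ 2 (mod 3) is unaccounted for. Put t = 3r+2:
2(3r+2)^3 + 13(3r+2) - 9 expands to 54r^3 + 108r^2 + 111r + 33,
and factoring out 3 leaves 3(18r^3 + 36r^2 + 37r + 11).

3(18r^3 + 36r^2 + 37r + 11)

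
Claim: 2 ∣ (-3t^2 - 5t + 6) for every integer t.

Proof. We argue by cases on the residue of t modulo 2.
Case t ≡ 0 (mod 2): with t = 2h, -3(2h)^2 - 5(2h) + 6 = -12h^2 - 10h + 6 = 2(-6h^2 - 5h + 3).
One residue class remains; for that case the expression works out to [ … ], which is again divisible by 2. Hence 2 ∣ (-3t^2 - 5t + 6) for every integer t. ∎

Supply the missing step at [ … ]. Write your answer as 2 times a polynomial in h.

The residues treated are {0}, so the missing case is t ≡ 1 (mod 2); write t = 2h+1.
Then -3(2h+1)^2 - 5(2h+1) + 6 = -12h^2 - 22h - 2 = 2(-6h^2 - 11h - 1).

2(-6h^2 - 11h - 1)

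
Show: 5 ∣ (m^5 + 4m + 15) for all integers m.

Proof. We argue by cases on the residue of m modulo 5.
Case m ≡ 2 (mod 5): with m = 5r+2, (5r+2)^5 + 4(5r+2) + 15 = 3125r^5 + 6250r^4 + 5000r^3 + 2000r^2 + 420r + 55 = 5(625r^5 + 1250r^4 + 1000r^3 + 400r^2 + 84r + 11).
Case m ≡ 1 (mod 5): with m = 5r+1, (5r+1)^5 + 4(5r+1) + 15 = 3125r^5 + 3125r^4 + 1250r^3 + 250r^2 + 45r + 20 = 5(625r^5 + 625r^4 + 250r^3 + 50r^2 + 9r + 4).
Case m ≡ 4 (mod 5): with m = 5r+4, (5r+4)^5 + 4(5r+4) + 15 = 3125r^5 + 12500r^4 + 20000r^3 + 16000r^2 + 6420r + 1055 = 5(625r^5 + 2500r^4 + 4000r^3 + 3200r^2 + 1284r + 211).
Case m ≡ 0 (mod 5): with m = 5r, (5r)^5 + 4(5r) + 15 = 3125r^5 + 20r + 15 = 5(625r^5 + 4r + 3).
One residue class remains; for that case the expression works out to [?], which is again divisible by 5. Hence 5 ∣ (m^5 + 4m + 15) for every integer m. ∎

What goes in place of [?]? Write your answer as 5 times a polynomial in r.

5(625r^5 + 1875r^4 + 2250r^3 + 1350r^2 + 409r + 54)

The residues treated are {2, 1, 4, 0}, so the missing case is m ≡ 3 (mod 5); write m = 5r+3.
Then (5r+3)^5 + 4(5r+3) + 15 = 3125r^5 + 9375r^4 + 11250r^3 + 6750r^2 + 2045r + 270 = 5(625r^5 + 1875r^4 + 2250r^3 + 1350r^2 + 409r + 54).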